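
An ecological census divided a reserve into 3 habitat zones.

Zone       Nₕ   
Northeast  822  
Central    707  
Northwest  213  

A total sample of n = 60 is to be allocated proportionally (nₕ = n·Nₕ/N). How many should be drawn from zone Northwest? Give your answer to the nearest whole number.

7

N = 822 + 707 + 213 = 1742.
n_Northwest = 60·213/1742 = 7.336... → 7.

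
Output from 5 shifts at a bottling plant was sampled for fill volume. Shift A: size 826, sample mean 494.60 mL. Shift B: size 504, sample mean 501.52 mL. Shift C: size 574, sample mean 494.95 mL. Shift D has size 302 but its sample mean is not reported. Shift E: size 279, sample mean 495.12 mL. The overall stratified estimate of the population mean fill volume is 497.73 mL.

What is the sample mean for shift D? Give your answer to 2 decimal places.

Σ Nₕx̄ₕ = N·μ, so 302·x̄_D = 2485·497.73 − (826·494.60 + 504·501.52 + 574·494.95 + 279·495.12).
= 1236859.05 − 1083545.46 = 153313.59.
x̄_D = 153313.59 / 302 = 507.6609... → 507.66.

507.66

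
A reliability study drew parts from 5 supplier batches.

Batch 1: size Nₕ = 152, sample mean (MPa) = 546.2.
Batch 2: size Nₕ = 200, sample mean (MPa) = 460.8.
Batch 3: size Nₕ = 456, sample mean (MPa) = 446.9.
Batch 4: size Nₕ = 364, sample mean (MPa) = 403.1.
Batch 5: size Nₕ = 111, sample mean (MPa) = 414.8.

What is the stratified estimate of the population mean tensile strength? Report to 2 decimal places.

x̄_st = (Σ Nₕx̄ₕ) / (Σ Nₕ) = (152·546.2 + 200·460.8 + 456·446.9 + 364·403.1 + 111·414.8) / 1283
= 571740 / 1283 = 445.6274... → 445.63.

445.63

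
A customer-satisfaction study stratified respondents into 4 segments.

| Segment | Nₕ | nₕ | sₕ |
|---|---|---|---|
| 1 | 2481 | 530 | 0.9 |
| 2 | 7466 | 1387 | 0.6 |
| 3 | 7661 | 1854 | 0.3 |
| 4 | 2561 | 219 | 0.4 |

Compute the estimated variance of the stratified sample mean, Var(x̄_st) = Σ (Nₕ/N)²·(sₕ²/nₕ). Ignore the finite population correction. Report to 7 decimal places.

0.0000775

N = 20169. Term for each stratum: Wₕ²sₕ²/nₕ.
Var(x̄_st) = 0.0000231256 + 0.0000355659 + 0.0000070038 + 0.0000117795 = 0.0000774748 → 0.0000775.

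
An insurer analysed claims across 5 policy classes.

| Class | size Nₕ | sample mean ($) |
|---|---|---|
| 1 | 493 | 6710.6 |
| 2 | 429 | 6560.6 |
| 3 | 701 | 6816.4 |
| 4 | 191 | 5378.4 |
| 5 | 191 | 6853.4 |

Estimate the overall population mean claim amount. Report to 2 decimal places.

6602.19

x̄_st = (Σ Nₕx̄ₕ) / (Σ Nₕ) = (493·6710.6 + 429·6560.6 + 701·6816.4 + 191·5378.4 + 191·6853.4) / 2005
= 13237393.4 / 2005 = 6602.1912... → 6602.19.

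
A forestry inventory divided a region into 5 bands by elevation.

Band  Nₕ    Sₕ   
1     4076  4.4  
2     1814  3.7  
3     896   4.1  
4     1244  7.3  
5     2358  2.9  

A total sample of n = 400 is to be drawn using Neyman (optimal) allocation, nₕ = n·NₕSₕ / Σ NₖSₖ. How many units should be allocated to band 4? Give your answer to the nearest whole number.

Σ NₕSₕ = 4076·4.4 + 1814·3.7 + 896·4.1 + 1244·7.3 + 2358·2.9 = 44239.2.
Share for 4: 9081.2/44239.2 = 0.20527.
n_4 = 400 × 0.20527 = 82.110... → 82.

82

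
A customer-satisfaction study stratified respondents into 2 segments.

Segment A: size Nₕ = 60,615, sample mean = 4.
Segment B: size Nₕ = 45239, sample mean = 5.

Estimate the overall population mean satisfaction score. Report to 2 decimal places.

4.43

N = 60615 + 45239 = 105854.
Weight each subgroup mean by Nₕ/N and sum.
Σ Nₕx̄ₕ = 60615·4 + 45239·5 = 242460 + 226195 = 468655.
Divide by N: 468655 / 105854 = 4.4274... → 4.43.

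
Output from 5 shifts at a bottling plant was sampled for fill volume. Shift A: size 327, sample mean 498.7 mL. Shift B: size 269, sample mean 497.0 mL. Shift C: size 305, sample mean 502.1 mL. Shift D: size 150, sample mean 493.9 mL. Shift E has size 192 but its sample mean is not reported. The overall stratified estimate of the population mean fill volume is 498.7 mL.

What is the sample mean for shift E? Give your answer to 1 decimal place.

499.4

N = 327 + 269 + 305 + 150 + 192 = 1243.
Overall total = μ·N = 498.7·1243 = 619884.1.
Subtract the known strata: 327·498.7 + 269·497.0 + 305·502.1 + 150·493.9 = 523993.4.
Remaining total for shift E: 619884.1 − 523993.4 = 95890.7.
Divide by its size: 95890.7 / 192 = 499.431... → 499.4.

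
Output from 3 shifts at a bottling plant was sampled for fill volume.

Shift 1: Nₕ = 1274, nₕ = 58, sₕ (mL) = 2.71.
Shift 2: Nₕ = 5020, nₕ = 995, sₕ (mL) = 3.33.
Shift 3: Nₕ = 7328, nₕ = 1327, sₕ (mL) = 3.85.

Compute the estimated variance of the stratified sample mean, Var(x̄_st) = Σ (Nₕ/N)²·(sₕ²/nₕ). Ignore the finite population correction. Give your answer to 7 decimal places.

0.0058536

N = 13622; Wₕ = Nₕ/N.
shift 1: (1274/13622)²·2.71²/58 = 0.0011075611
shift 2: (5020/13622)²·3.33²/995 = 0.0015135301
shift 3: (7328/13622)²·3.85²/1327 = 0.0032325087
Sum = 0.0058535999 → 0.0058536.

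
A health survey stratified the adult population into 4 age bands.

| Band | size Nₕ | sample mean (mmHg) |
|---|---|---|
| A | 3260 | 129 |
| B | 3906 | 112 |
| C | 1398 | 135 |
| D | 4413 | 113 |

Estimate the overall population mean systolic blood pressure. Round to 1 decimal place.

119.1

N = 3260 + 3906 + 1398 + 4413 = 12977.
The stratified mean weights each stratum mean by its population share Nₕ/N.
Σ Nₕx̄ₕ = 3260·129 + 3906·112 + 1398·135 + 4413·113 = 420540 + 437472 + 188730 + 498669 = 1545411.
Divide by N: 1545411 / 12977 = 119.088... → 119.1.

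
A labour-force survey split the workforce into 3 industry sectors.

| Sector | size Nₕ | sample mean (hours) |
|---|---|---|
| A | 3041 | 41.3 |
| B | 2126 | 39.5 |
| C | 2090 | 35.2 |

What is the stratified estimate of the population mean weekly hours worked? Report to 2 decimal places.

N = 7257; weights Wₕ = Nₕ/N = (0.4190, 0.2930, 0.2880).
x̄_st = Σ Wₕ·x̄ₕ = 0.4190·41.3 + 0.2930·39.5 + 0.2880·35.2 ≈ 39.0159...
→ 39.02.

39.02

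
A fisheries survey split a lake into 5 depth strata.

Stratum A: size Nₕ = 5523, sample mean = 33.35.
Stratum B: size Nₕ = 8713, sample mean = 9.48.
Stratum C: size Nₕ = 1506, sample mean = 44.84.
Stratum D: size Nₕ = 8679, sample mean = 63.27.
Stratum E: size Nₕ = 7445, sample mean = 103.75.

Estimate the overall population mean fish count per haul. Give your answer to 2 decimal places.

51.96

N = 31866; weights Wₕ = Nₕ/N = (0.1733, 0.2734, 0.0473, 0.2724, 0.2336).
x̄_st = Σ Wₕ·x̄ₕ = 0.1733·33.35 + 0.2734·9.48 + 0.0473·44.84 + 0.2724·63.27 + 0.2336·103.75 ≈ 51.9632...
→ 51.96.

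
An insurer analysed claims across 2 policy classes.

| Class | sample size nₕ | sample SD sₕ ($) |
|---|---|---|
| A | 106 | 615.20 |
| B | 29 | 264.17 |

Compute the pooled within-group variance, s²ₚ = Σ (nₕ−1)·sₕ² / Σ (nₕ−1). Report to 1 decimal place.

313484.7

A: (106−1)·615.20² = 105·378471.04 = 39739459.2
B: (29−1)·264.17² = 28·69785.7889 = 1954002.0892
Numerator = 41693461.2892; denominator = Σ(nₕ−1) = 133.
s²ₚ = 41693461.2892/133 = 313484.671... → 313484.7.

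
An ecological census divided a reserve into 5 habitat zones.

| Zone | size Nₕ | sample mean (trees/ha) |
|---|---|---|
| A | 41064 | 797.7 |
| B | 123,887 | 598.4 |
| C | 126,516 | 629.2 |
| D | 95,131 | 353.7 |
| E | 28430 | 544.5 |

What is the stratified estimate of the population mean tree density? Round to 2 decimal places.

567.73

N = 41064 + 123887 + 126516 + 95131 + 28430 = 415028.
Weight each subgroup mean by Nₕ/N and sum.
Σ Nₕx̄ₕ = 41064·797.7 + 123887·598.4 + 126516·629.2 + 95131·353.7 + 28430·544.5 = 32756752.8 + 74133980.8 + 79603867.2 + 33647834.7 + 15480135 = 235622570.5.
Divide by N: 235622570.5 / 415028 = 567.7269... → 567.73.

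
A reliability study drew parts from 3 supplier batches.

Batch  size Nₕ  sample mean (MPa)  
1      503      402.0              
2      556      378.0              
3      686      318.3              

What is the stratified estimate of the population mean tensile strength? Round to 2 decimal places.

N = 503 + 556 + 686 = 1745.
The stratified mean weights each stratum mean by its population share Nₕ/N.
Σ Nₕx̄ₕ = 503·402.0 + 556·378.0 + 686·318.3 = 202206 + 210168 + 218353.8 = 630727.8.
Divide by N: 630727.8 / 1745 = 361.4486... → 361.45.

361.45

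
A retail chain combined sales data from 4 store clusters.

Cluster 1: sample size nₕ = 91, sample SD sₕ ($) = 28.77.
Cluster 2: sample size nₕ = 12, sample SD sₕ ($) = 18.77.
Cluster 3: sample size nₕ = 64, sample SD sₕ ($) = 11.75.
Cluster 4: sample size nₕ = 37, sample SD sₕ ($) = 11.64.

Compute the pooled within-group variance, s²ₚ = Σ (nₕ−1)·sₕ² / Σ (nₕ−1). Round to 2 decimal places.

1: (91−1)·28.77² = 90·827.7129 = 74494.161
2: (12−1)·18.77² = 11·352.3129 = 3875.4419
3: (64−1)·11.75² = 63·138.0625 = 8697.9375
4: (37−1)·11.64² = 36·135.4896 = 4877.6256
Numerator = 91945.166; denominator = Σ(nₕ−1) = 200.
s²ₚ = 91945.166/200 = 459.7258... → 459.73.

459.73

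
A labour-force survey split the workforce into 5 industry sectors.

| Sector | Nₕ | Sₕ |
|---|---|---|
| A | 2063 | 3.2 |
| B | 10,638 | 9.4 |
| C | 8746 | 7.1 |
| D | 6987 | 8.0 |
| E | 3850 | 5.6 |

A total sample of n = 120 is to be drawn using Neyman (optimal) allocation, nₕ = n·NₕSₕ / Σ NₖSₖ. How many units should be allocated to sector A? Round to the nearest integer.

3

A: NₕSₕ = 2063·3.2 = 6601.6
B: NₕSₕ = 10638·9.4 = 99997.2
C: NₕSₕ = 8746·7.1 = 62096.6
D: NₕSₕ = 6987·8.0 = 55896
E: NₕSₕ = 3850·5.6 = 21560
Σ NₕSₕ = 246151.4.
n_A = 120·6601.6/246151.4 = 3.218... → 3.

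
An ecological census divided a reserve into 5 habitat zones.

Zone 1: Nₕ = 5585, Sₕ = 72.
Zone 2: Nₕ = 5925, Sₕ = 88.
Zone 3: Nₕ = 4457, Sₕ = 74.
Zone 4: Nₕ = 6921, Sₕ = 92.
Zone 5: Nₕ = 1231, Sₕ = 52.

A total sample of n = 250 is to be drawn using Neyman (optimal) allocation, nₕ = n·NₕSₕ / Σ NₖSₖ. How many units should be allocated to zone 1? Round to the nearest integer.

51

Σ NₕSₕ = 5585·72 + 5925·88 + 4457·74 + 6921·92 + 1231·52 = 1954082.
Share for 1: 402120/1954082 = 0.20578.
n_1 = 250 × 0.20578 = 51.446... → 51.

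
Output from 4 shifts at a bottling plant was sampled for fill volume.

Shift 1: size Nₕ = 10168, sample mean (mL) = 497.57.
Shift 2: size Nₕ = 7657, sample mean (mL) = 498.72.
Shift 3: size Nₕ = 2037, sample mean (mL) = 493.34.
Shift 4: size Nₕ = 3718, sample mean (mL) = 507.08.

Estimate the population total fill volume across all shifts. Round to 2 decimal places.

11768247.82

Population total = Σ Nₕ·x̄ₕ (each stratum's size times its mean).
10168·497.57 + 7657·498.72 + 2037·493.34 + 3718·507.08 = 5059291.76 + 3818699.04 + 1004933.58 + 1885323.44 = 11768247.82.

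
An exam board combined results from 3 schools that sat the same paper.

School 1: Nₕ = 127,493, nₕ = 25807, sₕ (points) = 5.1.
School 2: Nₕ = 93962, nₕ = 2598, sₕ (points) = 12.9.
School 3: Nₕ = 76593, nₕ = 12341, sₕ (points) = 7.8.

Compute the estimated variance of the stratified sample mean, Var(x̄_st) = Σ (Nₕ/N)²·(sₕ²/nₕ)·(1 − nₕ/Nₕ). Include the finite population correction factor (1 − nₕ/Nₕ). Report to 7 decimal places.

N = 298048. Term for each stratum: Wₕ²sₕ²/nₕ·(1−nₕ/Nₕ).
Var(x̄_st) = 0.0001470882 + 0.0061900650 + 0.0002731129 = 0.0066102661 → 0.0066103.

0.0066103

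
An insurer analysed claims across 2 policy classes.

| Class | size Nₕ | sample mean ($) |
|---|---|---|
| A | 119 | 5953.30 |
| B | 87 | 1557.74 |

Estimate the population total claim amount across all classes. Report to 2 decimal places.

843966.08

Population total = Σ Nₕ·x̄ₕ (each stratum's size times its mean).
119·5953.30 + 87·1557.74 = 708442.7 + 135523.38 = 843966.08.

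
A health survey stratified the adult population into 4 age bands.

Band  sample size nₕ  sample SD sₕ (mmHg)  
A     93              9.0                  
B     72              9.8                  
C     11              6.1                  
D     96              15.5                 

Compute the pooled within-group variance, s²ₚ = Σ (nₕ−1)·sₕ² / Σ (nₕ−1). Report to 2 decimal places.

139.80

Degrees of freedom: 92 + 71 + 10 + 95 = 268.
Σ(nₕ−1)sₕ² = 92·81 + 71·96.04 + 10·37.21 + 95·240.25 = 37466.69.
s²ₚ = 37466.69 / 268 = 139.8011... → 139.80.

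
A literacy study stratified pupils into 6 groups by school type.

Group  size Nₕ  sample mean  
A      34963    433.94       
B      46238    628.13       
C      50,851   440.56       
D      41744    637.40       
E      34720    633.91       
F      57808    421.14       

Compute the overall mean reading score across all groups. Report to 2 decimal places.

524.10

N = 34963 + 46238 + 50851 + 41744 + 34720 + 57808 = 266324.
Weight each subgroup mean by Nₕ/N and sum.
Σ Nₕx̄ₕ = 34963·433.94 + 46238·628.13 + 50851·440.56 + 41744·637.40 + 34720·633.91 + 57808·421.14 = 15171844.22 + 29043474.94 + 22402916.56 + 26607625.6 + 22009355.2 + 24345261.12 = 139580477.64.
Divide by N: 139580477.64 / 266324 = 524.1003... → 524.10.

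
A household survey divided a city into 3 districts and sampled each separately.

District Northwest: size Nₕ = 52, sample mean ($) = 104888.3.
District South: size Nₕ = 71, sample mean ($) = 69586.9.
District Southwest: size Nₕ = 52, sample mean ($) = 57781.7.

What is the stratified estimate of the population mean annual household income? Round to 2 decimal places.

76568.63

N = 175; weights Wₕ = Nₕ/N = (0.2971, 0.4057, 0.2971).
x̄_st = Σ Wₕ·x̄ₕ = 0.2971·104888.3 + 0.4057·69586.9 + 0.2971·57781.7 ≈ 76568.628
→ 76568.63.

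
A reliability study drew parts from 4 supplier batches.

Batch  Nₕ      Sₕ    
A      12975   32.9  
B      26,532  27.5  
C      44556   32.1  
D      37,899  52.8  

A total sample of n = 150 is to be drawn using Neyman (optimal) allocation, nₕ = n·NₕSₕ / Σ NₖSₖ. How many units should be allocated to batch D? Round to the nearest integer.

A: NₕSₕ = 12975·32.9 = 426877.5
B: NₕSₕ = 26532·27.5 = 729630
C: NₕSₕ = 44556·32.1 = 1430247.6
D: NₕSₕ = 37899·52.8 = 2001067.2
Σ NₕSₕ = 4587822.3.
n_D = 150·2001067.2/4587822.3 = 65.425... → 65.

65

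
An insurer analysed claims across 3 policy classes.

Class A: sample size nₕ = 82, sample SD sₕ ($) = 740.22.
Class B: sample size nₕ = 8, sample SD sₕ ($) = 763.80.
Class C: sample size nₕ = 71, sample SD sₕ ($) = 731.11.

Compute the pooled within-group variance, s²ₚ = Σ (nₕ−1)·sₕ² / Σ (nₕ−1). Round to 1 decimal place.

Degrees of freedom: 81 + 7 + 70 = 158.
Σ(nₕ−1)sₕ² = 81·547925.6484 + 7·583390.44 + 70·534521.8321 = 85882238.8474.
s²ₚ = 85882238.8474 / 158 = 543558.474... → 543558.5.

543558.5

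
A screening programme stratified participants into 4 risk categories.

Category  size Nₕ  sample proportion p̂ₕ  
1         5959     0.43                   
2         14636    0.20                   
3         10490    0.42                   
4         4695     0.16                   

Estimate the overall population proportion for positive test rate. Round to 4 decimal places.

0.2976

N = 5959 + 14636 + 10490 + 4695 = 35780.
Overall proportion = Σ (Nₕ/N)·p̂ₕ.
Σ Nₕp̂ₕ = 2562.37 + 2927.2 + 4405.8 + 751.2 = 10646.57.
10646.57 / 35780 = 0.297556... → 0.2976.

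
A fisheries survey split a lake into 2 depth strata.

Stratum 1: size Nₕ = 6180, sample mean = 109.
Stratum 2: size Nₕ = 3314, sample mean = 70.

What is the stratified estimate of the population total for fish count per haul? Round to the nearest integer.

Estimate total by summing Nₕ·x̄ₕ over strata.
6180·109 + 3314·70 = 673620 + 231980 = 905600.

905600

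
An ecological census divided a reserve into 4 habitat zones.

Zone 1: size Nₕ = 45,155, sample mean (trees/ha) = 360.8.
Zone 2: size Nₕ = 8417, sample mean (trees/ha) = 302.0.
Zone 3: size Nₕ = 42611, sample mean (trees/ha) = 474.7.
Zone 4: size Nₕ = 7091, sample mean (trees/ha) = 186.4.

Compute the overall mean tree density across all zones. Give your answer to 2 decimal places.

391.03

N = 45155 + 8417 + 42611 + 7091 = 103274.
Overall mean = Σ (Nₕ/N)·x̄ₕ — weight by population share, not a simple average.
Σ Nₕx̄ₕ = 45155·360.8 + 8417·302.0 + 42611·474.7 + 7091·186.4 = 16291924 + 2541934 + 20227441.7 + 1321762.4 = 40383062.1.
Divide by N: 40383062.1 / 103274 = 391.0284... → 391.03.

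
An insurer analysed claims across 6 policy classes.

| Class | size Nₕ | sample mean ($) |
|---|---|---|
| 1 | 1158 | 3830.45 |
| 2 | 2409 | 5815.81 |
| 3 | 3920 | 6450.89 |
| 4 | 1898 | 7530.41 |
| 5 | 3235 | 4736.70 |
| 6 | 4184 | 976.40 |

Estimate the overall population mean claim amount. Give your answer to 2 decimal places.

N = 16804; weights Wₕ = Nₕ/N = (0.0689, 0.1434, 0.2333, 0.1129, 0.1925, 0.2490).
x̄_st = Σ Wₕ·x̄ₕ = 0.0689·3830.45 + 0.1434·5815.81 + 0.2333·6450.89 + 0.1129·7530.41 + 0.1925·4736.70 + 0.2490·976.40 ≈ 4608.1074...
→ 4608.11.

4608.11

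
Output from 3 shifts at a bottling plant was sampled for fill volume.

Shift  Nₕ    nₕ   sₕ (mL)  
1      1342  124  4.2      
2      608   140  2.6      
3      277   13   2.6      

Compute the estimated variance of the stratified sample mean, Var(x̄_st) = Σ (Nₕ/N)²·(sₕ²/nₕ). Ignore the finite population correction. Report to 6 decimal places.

0.063302

N = 2227. Term for each stratum: Wₕ²sₕ²/nₕ.
Var(x̄_st) = 0.051658465 + 0.003599029 + 0.008044933 = 0.063302427 → 0.063302.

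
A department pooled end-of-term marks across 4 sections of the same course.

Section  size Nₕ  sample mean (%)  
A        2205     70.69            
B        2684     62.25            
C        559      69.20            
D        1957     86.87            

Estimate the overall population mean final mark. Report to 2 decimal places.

x̄_st = (Σ Nₕx̄ₕ) / (Σ Nₕ) = (2205·70.69 + 2684·62.25 + 559·69.20 + 1957·86.87) / 7405
= 531637.84 / 7405 = 71.7944... → 71.79.

71.79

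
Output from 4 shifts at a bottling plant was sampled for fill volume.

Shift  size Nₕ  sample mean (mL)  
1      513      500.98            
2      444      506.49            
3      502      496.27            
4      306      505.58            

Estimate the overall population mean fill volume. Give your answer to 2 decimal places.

501.82

N = 1765; weights Wₕ = Nₕ/N = (0.2907, 0.2516, 0.2844, 0.1734).
x̄_st = Σ Wₕ·x̄ₕ = 0.2907·500.98 + 0.2516·506.49 + 0.2844·496.27 + 0.1734·505.58 ≈ 501.8240...
→ 501.82.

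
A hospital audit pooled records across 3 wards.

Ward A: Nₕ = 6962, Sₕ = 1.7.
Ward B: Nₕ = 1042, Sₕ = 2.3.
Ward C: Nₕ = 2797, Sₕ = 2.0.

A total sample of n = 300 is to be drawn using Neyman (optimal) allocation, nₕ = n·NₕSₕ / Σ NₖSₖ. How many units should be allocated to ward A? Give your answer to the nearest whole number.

Σ NₕSₕ = 6962·1.7 + 1042·2.3 + 2797·2.0 = 19826.
Share for A: 11835.4/19826 = 0.59696.
n_A = 300 × 0.59696 = 179.089... → 179.

179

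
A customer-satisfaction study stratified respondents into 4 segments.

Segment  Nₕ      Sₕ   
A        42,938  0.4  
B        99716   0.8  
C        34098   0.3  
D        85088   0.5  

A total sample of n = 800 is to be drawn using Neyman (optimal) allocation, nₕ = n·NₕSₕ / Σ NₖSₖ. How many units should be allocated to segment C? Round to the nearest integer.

A: NₕSₕ = 42938·0.4 = 17175.2
B: NₕSₕ = 99716·0.8 = 79772.8
C: NₕSₕ = 34098·0.3 = 10229.4
D: NₕSₕ = 85088·0.5 = 42544
Σ NₕSₕ = 149721.4.
n_C = 800·10229.4/149721.4 = 54.658... → 55.

55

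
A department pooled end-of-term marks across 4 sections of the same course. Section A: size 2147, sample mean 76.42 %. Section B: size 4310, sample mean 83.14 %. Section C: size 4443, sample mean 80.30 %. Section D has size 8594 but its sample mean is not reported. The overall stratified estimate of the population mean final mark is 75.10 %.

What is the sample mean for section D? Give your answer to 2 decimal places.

68.05

Σ Nₕx̄ₕ = N·μ, so 8594·x̄_D = 19494·75.10 − (2147·76.42 + 4310·83.14 + 4443·80.30).
= 1463999.4 − 879180.04 = 584819.36.
x̄_D = 584819.36 / 8594 = 68.0497... → 68.05.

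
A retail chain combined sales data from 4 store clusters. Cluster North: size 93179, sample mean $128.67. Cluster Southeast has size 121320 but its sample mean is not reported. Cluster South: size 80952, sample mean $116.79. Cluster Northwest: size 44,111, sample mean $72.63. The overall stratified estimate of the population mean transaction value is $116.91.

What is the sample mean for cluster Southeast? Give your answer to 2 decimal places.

124.06

N = 93179 + 121320 + 80952 + 44111 = 339562.
Overall total = μ·N = 116.91·339562 = 39698193.42.
Subtract the known strata: 93179·128.67 + 80952·116.79 + 44111·72.63 = 24647507.94.
Remaining total for cluster Southeast: 39698193.42 − 24647507.94 = 15050685.48.
Divide by its size: 15050685.48 / 121320 = 124.0577... → 124.06.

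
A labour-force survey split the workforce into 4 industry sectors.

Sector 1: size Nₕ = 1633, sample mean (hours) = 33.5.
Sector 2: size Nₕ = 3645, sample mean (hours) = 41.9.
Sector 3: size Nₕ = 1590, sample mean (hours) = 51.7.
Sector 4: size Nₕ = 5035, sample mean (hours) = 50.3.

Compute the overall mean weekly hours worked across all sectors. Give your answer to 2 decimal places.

N = 1633 + 3645 + 1590 + 5035 = 11903.
Overall mean = Σ (Nₕ/N)·x̄ₕ — weight by population share, not a simple average.
Σ Nₕx̄ₕ = 1633·33.5 + 3645·41.9 + 1590·51.7 + 5035·50.3 = 54705.5 + 152725.5 + 82203 + 253260.5 = 542894.5.
Divide by N: 542894.5 / 11903 = 45.6099... → 45.61.

45.61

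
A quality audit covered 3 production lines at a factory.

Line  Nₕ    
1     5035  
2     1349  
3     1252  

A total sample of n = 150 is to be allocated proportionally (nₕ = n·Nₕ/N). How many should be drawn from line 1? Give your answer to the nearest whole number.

99

Share of line 1 = 5035/7636 = 0.65938.
Allocate 150 × 0.65938 = 98.906... → 99.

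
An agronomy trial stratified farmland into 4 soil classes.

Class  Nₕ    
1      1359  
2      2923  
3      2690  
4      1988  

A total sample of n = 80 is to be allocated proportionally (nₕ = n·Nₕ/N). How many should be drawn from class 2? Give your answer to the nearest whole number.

26

N = 1359 + 2923 + 2690 + 1988 = 8960.
n_2 = 80·2923/8960 = 26.098... → 26.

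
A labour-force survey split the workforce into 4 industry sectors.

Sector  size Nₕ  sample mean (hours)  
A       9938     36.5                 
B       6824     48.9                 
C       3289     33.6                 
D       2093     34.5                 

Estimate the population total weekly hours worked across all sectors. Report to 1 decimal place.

A: 9938·36.5 = 362737
B: 6824·48.9 = 333693.6
C: 3289·33.6 = 110510.4
D: 2093·34.5 = 72208.5
τ̂ = Σ Nₕx̄ₕ = 879149.5.

879149.5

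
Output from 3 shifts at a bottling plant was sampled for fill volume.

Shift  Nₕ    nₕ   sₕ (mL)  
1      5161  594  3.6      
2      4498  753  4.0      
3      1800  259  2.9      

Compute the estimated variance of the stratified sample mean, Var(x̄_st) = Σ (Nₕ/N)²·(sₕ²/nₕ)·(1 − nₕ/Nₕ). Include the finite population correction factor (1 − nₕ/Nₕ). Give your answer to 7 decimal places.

N = 11459. Term for each stratum: Wₕ²sₕ²/nₕ·(1−nₕ/Nₕ).
Var(x̄_st) = 0.0039164266 + 0.0027258556 + 0.0006859271 = 0.0073282092 → 0.0073282.

0.0073282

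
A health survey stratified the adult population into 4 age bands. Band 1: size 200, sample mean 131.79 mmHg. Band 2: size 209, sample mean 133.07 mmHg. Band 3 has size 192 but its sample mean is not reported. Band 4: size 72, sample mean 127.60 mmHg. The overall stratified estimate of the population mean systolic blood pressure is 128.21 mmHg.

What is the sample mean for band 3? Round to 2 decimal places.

Σ Nₕx̄ₕ = N·μ, so 192·x̄_3 = 673·128.21 − (200·131.79 + 209·133.07 + 72·127.60).
= 86285.33 − 63356.83 = 22928.5.
x̄_3 = 22928.5 / 192 = 119.4193... → 119.42.

119.42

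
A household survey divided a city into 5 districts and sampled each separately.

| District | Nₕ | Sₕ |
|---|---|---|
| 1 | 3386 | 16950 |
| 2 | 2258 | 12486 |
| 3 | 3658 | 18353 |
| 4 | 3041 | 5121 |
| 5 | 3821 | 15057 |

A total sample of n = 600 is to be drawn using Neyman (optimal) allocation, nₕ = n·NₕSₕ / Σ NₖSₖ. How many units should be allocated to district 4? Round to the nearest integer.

41

Σ NₕSₕ = 3386·16950 + 2258·12486 + 3658·18353 + 3041·5121 + 3821·15057 = 225827120.
Share for 4: 15572961/225827120 = 0.06896.
n_4 = 600 × 0.06896 = 41.376... → 41.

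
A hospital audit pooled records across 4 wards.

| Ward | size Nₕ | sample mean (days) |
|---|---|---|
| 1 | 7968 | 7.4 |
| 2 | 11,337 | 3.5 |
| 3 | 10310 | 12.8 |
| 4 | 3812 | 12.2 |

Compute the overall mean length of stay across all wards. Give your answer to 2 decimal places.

x̄_st = (Σ Nₕx̄ₕ) / (Σ Nₕ) = (7968·7.4 + 11337·3.5 + 10310·12.8 + 3812·12.2) / 33427
= 277117.1 / 33427 = 8.2902... → 8.29.

8.29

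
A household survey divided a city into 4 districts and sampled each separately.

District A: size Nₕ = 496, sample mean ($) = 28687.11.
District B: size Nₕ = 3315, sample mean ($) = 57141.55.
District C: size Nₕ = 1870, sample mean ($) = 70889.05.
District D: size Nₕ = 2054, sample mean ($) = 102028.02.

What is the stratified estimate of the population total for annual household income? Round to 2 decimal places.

545781121.39

Population total = Σ Nₕ·x̄ₕ (each stratum's size times its mean).
496·28687.11 + 3315·57141.55 + 1870·70889.05 + 2054·102028.02 = 14228806.56 + 189424238.25 + 132562523.5 + 209565553.08 = 545781121.39.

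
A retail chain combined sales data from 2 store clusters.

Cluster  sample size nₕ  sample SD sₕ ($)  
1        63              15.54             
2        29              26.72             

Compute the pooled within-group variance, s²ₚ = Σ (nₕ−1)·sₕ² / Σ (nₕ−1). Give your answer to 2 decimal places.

Degrees of freedom: 62 + 28 = 90.
Σ(nₕ−1)sₕ² = 62·241.4916 + 28·713.9584 = 34963.3144.
s²ₚ = 34963.3144 / 90 = 388.4813... → 388.48.

388.48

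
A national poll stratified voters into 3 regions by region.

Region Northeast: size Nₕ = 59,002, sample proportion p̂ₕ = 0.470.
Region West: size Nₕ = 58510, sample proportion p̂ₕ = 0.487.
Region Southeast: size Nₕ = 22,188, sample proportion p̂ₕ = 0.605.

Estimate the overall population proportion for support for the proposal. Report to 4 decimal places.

Wₕ = Nₕ/N with N = 139700: 0.4223, 0.4188, 0.1588.
p̂_st = 0.4223·0.470 + 0.4188·0.487 + 0.1588·0.605 ≈ 0.498562... → 0.4986.

0.4986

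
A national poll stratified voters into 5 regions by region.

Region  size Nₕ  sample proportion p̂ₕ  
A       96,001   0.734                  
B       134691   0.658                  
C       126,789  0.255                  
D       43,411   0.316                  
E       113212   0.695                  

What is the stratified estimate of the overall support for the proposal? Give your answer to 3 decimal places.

0.552

N = 96001 + 134691 + 126789 + 43411 + 113212 = 514104.
Overall proportion = Σ (Nₕ/N)·p̂ₕ.
Σ Nₕp̂ₕ = 70464.734 + 88626.678 + 32331.195 + 13717.876 + 78682.34 = 283822.823.
283822.823 / 514104 = 0.55207... → 0.552.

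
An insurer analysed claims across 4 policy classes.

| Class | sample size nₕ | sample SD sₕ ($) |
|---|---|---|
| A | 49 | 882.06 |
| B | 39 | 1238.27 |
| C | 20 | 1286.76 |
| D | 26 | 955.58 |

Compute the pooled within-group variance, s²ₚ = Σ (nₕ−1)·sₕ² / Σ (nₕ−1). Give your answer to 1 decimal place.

1153068.6

A: (49−1)·882.06² = 48·778029.8436 = 37345432.4928
B: (39−1)·1238.27² = 38·1533312.5929 = 58265878.5302
C: (20−1)·1286.76² = 19·1655751.2976 = 31459274.6544
D: (26−1)·955.58² = 25·913133.1364 = 22828328.41
Numerator = 149898914.0874; denominator = Σ(nₕ−1) = 130.
s²ₚ = 149898914.0874/130 = 1153068.570... → 1153068.6.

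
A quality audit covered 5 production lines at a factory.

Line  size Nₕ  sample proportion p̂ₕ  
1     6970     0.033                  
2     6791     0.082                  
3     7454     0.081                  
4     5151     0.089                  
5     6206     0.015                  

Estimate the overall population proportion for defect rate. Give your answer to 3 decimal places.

0.060

N = 6970 + 6791 + 7454 + 5151 + 6206 = 32572.
Overall proportion = Σ (Nₕ/N)·p̂ₕ.
Σ Nₕp̂ₕ = 230.01 + 556.862 + 603.774 + 458.439 + 93.09 = 1942.175.
1942.175 / 32572 = 0.05963... → 0.060.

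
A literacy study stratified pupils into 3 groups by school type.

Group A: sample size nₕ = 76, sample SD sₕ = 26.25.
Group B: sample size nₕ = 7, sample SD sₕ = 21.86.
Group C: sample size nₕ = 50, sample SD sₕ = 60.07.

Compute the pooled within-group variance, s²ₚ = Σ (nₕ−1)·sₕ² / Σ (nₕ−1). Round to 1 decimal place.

1779.7

Degrees of freedom: 75 + 6 + 49 = 130.
Σ(nₕ−1)sₕ² = 75·689.0625 + 6·477.8596 + 49·3608.4049 = 231358.6852.
s²ₚ = 231358.6852 / 130 = 1779.682... → 1779.7.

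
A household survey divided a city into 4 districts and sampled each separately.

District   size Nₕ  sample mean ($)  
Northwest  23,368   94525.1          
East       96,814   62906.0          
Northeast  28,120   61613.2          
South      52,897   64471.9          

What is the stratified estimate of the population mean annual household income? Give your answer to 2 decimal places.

N = 201199; weights Wₕ = Nₕ/N = (0.1161, 0.4812, 0.1398, 0.2629).
x̄_st = Σ Wₕ·x̄ₕ = 0.1161·94525.1 + 0.4812·62906.0 + 0.1398·61613.2 + 0.2629·64471.9 ≈ 66809.3644...
→ 66809.36.

66809.36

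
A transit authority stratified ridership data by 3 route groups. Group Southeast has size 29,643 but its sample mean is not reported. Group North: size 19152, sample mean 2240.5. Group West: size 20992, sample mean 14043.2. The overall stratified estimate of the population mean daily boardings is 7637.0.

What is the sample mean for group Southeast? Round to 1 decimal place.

Σ Nₕx̄ₕ = N·μ, so 29643·x̄_Southeast = 69787·7637.0 − (19152·2240.5 + 20992·14043.2).
= 532963319 − 337704910.4 = 195258408.6.
x̄_Southeast = 195258408.6 / 29643 = 6586.999... → 6587.0.

6587.0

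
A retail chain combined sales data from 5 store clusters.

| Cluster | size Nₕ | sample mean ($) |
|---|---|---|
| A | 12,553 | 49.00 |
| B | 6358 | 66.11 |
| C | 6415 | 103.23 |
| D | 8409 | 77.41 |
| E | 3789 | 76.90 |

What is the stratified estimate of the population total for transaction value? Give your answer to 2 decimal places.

2639959.62

Population total = Σ Nₕ·x̄ₕ (each stratum's size times its mean).
12553·49.00 + 6358·66.11 + 6415·103.23 + 8409·77.41 + 3789·76.90 = 615097 + 420327.38 + 662220.45 + 650940.69 + 291374.1 = 2639959.62.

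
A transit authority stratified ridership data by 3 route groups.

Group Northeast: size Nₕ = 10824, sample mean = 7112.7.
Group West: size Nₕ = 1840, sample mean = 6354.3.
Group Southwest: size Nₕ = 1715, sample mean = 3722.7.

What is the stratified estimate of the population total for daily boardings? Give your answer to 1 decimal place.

Northeast: 10824·7112.7 = 76987864.8
West: 1840·6354.3 = 11691912
Southwest: 1715·3722.7 = 6384430.5
τ̂ = Σ Nₕx̄ₕ = 95064207.3.

95064207.3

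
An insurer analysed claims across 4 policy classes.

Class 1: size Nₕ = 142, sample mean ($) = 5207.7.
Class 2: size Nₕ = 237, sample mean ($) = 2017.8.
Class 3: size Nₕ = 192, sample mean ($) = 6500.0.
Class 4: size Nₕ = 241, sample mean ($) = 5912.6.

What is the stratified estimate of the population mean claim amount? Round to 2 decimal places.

4791.44

N = 142 + 237 + 192 + 241 = 812.
Overall mean = Σ (Nₕ/N)·x̄ₕ — weight by population share, not a simple average.
Σ Nₕx̄ₕ = 142·5207.7 + 237·2017.8 + 192·6500.0 + 241·5912.6 = 739493.4 + 478218.6 + 1248000 + 1424936.6 = 3890648.6.
Divide by N: 3890648.6 / 812 = 4791.4392... → 4791.44.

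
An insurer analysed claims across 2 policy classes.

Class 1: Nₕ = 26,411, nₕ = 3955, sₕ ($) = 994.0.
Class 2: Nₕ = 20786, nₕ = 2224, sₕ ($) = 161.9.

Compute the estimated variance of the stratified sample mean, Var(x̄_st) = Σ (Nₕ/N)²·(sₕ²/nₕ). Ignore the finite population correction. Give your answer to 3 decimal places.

80.515

N = 47197; Wₕ = Nₕ/N.
class 1: (26411/47197)²·994.0²/3955 = 78.228893
class 2: (20786/47197)²·161.9²/2224 = 2.285978
Sum = 80.514870 → 80.515.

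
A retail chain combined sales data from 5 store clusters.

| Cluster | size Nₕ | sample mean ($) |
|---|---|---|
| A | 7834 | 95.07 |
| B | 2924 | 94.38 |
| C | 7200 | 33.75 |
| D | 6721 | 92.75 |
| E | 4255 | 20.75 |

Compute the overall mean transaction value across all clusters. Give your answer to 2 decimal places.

68.27

x̄_st = (Σ Nₕx̄ₕ) / (Σ Nₕ) = (7834·95.07 + 2924·94.38 + 7200·33.75 + 6721·92.75 + 4255·20.75) / 28934
= 1975409.5 / 28934 = 68.2729... → 68.27.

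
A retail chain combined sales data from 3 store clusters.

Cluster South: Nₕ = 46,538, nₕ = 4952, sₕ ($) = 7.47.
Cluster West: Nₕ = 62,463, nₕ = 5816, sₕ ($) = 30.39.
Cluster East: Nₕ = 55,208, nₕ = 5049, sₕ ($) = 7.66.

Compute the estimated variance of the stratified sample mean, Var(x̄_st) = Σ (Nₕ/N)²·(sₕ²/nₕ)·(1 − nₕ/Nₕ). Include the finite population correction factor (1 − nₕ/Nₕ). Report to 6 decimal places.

N = 164209; Wₕ = Nₕ/N.
cluster South: (46538/164209)²·7.47²/4952·(1 − 4952/46538) = 0.000808763
cluster West: (62463/164209)²·30.39²/5816·(1 − 5816/62463) = 0.020837367
cluster East: (55208/164209)²·7.66²/5049·(1 − 5049/55208) = 0.001193463
Sum = 0.022839594 → 0.022840.

0.022840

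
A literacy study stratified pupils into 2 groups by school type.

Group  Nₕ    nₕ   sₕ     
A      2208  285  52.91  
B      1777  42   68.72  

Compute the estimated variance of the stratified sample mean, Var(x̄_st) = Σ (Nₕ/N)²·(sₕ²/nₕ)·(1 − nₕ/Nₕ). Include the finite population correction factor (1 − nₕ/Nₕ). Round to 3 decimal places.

N = 3985; Wₕ = Nₕ/N.
group A: (2208/3985)²·52.91²/285·(1 − 285/2208) = 2.626349
group B: (1777/3985)²·68.72²/42·(1 − 42/1777) = 21.829675
Sum = 24.456023 → 24.456.

24.456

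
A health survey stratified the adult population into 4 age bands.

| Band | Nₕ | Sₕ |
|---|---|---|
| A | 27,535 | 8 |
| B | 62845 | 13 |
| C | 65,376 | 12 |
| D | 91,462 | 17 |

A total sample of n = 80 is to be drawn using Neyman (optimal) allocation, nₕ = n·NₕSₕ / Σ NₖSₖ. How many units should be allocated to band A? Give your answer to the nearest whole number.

5

A: NₕSₕ = 27535·8 = 220280
B: NₕSₕ = 62845·13 = 816985
C: NₕSₕ = 65376·12 = 784512
D: NₕSₕ = 91462·17 = 1554854
Σ NₕSₕ = 3376631.
n_A = 80·220280/3376631 = 5.219... → 5.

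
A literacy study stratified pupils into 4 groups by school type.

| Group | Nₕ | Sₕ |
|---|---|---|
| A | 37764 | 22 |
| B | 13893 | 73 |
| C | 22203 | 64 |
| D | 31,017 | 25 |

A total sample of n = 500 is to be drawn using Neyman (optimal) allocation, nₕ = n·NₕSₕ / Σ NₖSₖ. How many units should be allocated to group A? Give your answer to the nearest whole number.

A: NₕSₕ = 37764·22 = 830808
B: NₕSₕ = 13893·73 = 1014189
C: NₕSₕ = 22203·64 = 1420992
D: NₕSₕ = 31017·25 = 775425
Σ NₕSₕ = 4041414.
n_A = 500·830808/4041414 = 102.787... → 103.

103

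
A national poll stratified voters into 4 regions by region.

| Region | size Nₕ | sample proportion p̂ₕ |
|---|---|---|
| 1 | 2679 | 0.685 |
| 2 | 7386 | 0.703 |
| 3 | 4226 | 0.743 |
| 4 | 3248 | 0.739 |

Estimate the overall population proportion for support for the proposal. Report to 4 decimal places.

N = 2679 + 7386 + 4226 + 3248 = 17539.
Overall proportion = Σ (Nₕ/N)·p̂ₕ.
Σ Nₕp̂ₕ = 1835.115 + 5192.358 + 3139.918 + 2400.272 = 12567.663.
12567.663 / 17539 = 0.716555... → 0.7166.

0.7166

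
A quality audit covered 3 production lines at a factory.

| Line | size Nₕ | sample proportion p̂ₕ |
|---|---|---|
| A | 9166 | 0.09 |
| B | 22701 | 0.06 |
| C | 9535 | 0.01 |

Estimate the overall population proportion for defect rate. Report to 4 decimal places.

N = 9166 + 22701 + 9535 = 41402.
Overall proportion = Σ (Nₕ/N)·p̂ₕ.
Σ Nₕp̂ₕ = 824.94 + 1362.06 + 95.35 = 2282.35.
2282.35 / 41402 = 0.055127... → 0.0551.

0.0551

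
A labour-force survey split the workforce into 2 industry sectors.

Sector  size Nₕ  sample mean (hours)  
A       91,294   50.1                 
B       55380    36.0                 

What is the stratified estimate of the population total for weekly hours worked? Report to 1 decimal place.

6567509.4

A: 91294·50.1 = 4573829.4
B: 55380·36.0 = 1993680
τ̂ = Σ Nₕx̄ₕ = 6567509.4.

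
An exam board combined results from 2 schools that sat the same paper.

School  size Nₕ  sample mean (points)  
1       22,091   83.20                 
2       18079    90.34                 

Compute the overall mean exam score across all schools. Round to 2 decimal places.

86.41

N = 40170; weights Wₕ = Nₕ/N = (0.5499, 0.4501).
x̄_st = Σ Wₕ·x̄ₕ = 0.5499·83.20 + 0.4501·90.34 ≈ 86.4134...
→ 86.41.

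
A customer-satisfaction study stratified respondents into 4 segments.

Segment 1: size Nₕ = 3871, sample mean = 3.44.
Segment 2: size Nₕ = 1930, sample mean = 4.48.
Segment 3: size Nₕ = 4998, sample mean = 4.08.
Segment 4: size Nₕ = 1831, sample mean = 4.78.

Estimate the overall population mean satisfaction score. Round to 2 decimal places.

4.05

x̄_st = (Σ Nₕx̄ₕ) / (Σ Nₕ) = (3871·3.44 + 1930·4.48 + 4998·4.08 + 1831·4.78) / 12630
= 51106.66 / 12630 = 4.0464... → 4.05.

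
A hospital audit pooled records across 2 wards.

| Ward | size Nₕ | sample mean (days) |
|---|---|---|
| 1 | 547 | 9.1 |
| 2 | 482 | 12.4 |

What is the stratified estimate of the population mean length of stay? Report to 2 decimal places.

x̄_st = (Σ Nₕx̄ₕ) / (Σ Nₕ) = (547·9.1 + 482·12.4) / 1029
= 10954.5 / 1029 = 10.6458... → 10.65.

10.65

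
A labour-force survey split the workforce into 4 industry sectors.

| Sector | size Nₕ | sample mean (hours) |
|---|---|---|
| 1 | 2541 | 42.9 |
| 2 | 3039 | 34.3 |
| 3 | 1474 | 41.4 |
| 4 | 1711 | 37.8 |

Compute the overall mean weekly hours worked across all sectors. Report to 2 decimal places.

N = 2541 + 3039 + 1474 + 1711 = 8765.
Overall mean = Σ (Nₕ/N)·x̄ₕ — weight by population share, not a simple average.
Σ Nₕx̄ₕ = 2541·42.9 + 3039·34.3 + 1474·41.4 + 1711·37.8 = 109008.9 + 104237.7 + 61023.6 + 64675.8 = 338946.
Divide by N: 338946 / 8765 = 38.6704... → 38.67.

38.67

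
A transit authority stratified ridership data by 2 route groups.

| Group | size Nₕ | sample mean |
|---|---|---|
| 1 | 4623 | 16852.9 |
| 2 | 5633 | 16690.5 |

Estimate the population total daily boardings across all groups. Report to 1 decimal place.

171928543.2

1: 4623·16852.9 = 77910956.7
2: 5633·16690.5 = 94017586.5
τ̂ = Σ Nₕx̄ₕ = 171928543.2.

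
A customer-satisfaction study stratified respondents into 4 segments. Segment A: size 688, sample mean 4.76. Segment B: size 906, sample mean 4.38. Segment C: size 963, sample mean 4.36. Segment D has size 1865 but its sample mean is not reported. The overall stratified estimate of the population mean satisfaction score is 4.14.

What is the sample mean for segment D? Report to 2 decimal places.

N = 688 + 906 + 963 + 1865 = 4422.
Overall total = μ·N = 4.14·4422 = 18307.08.
Subtract the known strata: 688·4.76 + 906·4.38 + 963·4.36 = 11441.84.
Remaining total for segment D: 18307.08 − 11441.84 = 6865.24.
Divide by its size: 6865.24 / 1865 = 3.6811... → 3.68.

3.68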